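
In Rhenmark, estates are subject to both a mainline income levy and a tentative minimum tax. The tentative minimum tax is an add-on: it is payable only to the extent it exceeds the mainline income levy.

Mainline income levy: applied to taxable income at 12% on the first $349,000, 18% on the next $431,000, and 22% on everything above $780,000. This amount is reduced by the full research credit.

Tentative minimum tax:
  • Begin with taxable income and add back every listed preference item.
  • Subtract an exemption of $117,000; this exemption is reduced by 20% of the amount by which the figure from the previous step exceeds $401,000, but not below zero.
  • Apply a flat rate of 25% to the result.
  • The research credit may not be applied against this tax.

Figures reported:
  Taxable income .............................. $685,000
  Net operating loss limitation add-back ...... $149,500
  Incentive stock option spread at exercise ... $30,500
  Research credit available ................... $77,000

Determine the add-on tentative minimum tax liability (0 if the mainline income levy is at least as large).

Mainline income levy:
  $349,000 × 12% = $41,880
  $336,000 × 18% = $60,480
  → $102,360
  Less research credit $77,000 → $25,360

Tentative minimum tax:
  Adjusted income: $685,000 + $149,500 + $30,500 = $865,000
  Exemption: $117,000 − 20% × ($865,000 − $401,000) = $117,000 − $92,800 = $24,200
  Base: $865,000 − $24,200 = $840,800
  $840,800 × 25% = $210,200

Excess of tentative minimum tax over mainline income levy: $210,200 − $25,360 = $184,840.

$184,840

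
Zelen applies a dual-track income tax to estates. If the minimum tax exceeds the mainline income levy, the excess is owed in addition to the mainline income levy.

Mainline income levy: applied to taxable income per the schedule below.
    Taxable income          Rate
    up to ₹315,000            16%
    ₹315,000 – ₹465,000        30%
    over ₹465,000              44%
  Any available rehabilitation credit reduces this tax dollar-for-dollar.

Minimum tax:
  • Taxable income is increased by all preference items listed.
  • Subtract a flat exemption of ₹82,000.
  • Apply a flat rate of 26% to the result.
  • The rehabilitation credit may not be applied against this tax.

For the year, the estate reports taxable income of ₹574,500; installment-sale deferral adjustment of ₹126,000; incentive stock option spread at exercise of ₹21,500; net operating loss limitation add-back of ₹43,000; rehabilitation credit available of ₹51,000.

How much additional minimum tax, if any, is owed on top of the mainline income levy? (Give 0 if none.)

Mainline income levy:
  ₹315,000 × 16% = ₹50,400
  ₹150,000 × 30% = ₹45,000
  ₹109,500 × 44% = ₹48,180
  → ₹143,580
  Less rehabilitation credit ₹51,000 → ₹92,580

Minimum tax:
  Adjusted income: ₹574,500 + ₹126,000 + ₹21,500 + ₹43,000 = ₹765,000
  Less exemption ₹82,000 → base ₹683,000
  ₹683,000 × 26% = ₹177,580

Excess of minimum tax over mainline income levy: ₹177,580 − ₹92,580 = ₹85,000.

₹85,000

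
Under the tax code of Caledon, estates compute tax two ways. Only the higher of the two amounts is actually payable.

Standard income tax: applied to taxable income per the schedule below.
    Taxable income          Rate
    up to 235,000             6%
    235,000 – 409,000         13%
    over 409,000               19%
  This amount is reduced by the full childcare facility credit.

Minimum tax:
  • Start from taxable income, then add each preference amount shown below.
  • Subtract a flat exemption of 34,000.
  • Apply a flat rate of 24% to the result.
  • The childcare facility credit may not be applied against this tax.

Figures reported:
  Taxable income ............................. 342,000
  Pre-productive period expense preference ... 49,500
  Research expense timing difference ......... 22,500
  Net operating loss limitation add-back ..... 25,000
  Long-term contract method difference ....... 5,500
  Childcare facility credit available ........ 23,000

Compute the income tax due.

98,520

Minimum tax:
  Adjusted income: 342,000 + 49,500 + 22,500 + 25,000 + 5,500 = 444,500
  Less exemption 34,000 → base 410,500
  410,500 × 24% = 98,520

Standard income tax:
  235,000 × 6% = 14,100
  107,000 × 13% = 13,910
  → 28,010
  Less childcare facility credit 23,000 → 5,010

98,520 > 5,010, so the minimum tax is the binding amount.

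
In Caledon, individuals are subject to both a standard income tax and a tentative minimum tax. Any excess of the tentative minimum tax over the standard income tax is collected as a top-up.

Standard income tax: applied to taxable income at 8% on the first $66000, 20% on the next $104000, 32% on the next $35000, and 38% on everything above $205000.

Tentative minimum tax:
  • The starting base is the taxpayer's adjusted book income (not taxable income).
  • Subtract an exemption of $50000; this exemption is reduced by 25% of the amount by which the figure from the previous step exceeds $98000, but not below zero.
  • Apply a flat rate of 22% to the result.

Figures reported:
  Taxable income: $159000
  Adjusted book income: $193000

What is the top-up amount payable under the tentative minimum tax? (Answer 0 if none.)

$12805

Tentative minimum tax:
  Base (adjusted book income): $193000
  Exemption: $50000 − 25% × ($193000 − $98000) = $50000 − $23750 = $26250
  Base: $193000 − $26250 = $166750
  $166750 × 22% = $36685

Standard income tax:
  $66000 × 8% = $5280
  $93000 × 20% = $18600
  → $23880

Excess of tentative minimum tax over standard income tax: $36685 − $23880 = $12805.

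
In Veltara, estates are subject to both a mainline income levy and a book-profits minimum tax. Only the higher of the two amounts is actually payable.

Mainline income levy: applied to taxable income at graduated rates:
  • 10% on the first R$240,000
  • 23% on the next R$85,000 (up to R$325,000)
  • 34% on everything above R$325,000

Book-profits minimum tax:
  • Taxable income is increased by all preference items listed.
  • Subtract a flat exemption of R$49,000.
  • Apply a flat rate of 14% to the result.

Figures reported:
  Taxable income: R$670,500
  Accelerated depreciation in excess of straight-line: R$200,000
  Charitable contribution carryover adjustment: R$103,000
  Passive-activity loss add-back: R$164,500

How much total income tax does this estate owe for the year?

R$161,020

Book-profits minimum tax:
  Adjusted income: R$670,500 + R$200,000 + R$103,000 + R$164,500 = R$1,138,000
  Less exemption R$49,000 → base R$1,089,000
  R$1,089,000 × 14% = R$152,460

Mainline income levy:
  R$240,000 × 10% = R$24,000
  R$85,000 × 23% = R$19,550
  R$345,500 × 34% = R$117,470
  → R$161,020

R$161,020 > R$152,460, so the mainline income levy governs.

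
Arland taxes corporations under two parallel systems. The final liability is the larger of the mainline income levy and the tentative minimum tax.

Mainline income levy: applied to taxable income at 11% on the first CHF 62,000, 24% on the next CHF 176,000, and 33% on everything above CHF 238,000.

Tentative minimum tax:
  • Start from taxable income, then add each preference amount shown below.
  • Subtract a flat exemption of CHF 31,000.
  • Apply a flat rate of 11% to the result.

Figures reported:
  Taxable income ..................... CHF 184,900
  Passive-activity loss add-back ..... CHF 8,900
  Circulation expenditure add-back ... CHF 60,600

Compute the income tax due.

Mainline income levy:
  CHF 62,000 × 11% = CHF 6,820
  CHF 122,900 × 24% = CHF 29,496
  → CHF 36,316

Tentative minimum tax:
  Adjusted income: CHF 184,900 + CHF 8,900 + CHF 60,600 = CHF 254,400
  Less exemption CHF 31,000 → base CHF 223,400
  CHF 223,400 × 11% = CHF 24,574

CHF 36,316 > CHF 24,574, so the mainline income levy governs.

CHF 36,316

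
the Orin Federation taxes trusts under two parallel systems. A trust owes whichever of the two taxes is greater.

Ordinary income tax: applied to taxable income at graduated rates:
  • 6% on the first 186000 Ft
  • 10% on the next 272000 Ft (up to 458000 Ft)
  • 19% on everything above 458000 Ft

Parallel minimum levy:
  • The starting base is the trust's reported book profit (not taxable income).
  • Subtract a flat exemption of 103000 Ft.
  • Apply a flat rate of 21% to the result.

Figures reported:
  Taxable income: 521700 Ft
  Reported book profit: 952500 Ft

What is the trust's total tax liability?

178395 Ft

Parallel minimum levy:
  Base (reported book profit): 952500 Ft
  Less exemption 103000 Ft → base 849500 Ft
  849500 Ft × 21% = 178395 Ft

Ordinary income tax:
  186000 Ft × 6% = 11160 Ft
  272000 Ft × 10% = 27200 Ft
  63700 Ft × 19% = 12103 Ft
  → 50463 Ft

178395 Ft > 50463 Ft, so the parallel minimum levy is the binding amount.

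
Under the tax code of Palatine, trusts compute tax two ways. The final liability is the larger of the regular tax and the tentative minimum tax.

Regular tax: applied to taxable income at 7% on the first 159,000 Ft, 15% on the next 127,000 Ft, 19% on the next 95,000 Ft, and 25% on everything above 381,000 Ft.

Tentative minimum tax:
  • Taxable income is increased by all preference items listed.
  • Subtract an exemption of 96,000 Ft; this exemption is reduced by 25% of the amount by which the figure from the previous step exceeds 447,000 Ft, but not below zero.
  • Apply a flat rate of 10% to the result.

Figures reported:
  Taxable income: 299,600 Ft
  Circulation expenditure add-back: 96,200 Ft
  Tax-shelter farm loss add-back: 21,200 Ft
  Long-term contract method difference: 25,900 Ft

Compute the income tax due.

34,690 Ft

Regular tax:
  159,000 Ft × 7% = 11,130 Ft
  127,000 Ft × 15% = 19,050 Ft
  13,600 Ft × 19% = 2,584 Ft
  → 32,764 Ft

Tentative minimum tax:
  Adjusted income: 299,600 Ft + 96,200 Ft + 21,200 Ft + 25,900 Ft = 442,900 Ft
  Exemption: 442,900 Ft ≤ 447,000 Ft, so full 96,000 Ft applies
  Base: 442,900 Ft − 96,000 Ft = 346,900 Ft
  346,900 Ft × 10% = 34,690 Ft

34,690 Ft > 32,764 Ft, so the tentative minimum tax is the binding amount.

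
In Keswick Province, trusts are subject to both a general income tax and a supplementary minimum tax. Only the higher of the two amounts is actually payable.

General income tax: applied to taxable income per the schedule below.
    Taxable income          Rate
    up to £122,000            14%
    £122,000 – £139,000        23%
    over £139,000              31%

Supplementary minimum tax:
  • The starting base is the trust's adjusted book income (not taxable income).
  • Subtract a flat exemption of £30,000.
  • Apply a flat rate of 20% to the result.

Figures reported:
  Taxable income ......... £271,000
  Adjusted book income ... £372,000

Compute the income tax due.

Supplementary minimum tax:
  Base (adjusted book income): £372,000
  Less exemption £30,000 → base £342,000
  £342,000 × 20% = £68,400

General income tax:
  £122,000 × 14% = £17,080
  £17,000 × 23% = £3,910
  £132,000 × 31% = £40,920
  → £61,910

£68,400 > £61,910, so the supplementary minimum tax is the binding amount.

£68,400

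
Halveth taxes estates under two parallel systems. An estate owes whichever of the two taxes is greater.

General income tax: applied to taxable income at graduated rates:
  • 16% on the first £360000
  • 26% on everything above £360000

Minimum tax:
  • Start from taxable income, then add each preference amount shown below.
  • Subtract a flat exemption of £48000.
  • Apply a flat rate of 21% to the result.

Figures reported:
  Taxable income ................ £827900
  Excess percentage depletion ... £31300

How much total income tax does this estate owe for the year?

Minimum tax:
  Adjusted income: £827900 + £31300 = £859200
  Less exemption £48000 → base £811200
  £811200 × 21% = £170352

General income tax:
  £360000 × 16% = £57600
  £467900 × 26% = £121654
  → £179254

£179254 > £170352, so the general income tax governs.

£179254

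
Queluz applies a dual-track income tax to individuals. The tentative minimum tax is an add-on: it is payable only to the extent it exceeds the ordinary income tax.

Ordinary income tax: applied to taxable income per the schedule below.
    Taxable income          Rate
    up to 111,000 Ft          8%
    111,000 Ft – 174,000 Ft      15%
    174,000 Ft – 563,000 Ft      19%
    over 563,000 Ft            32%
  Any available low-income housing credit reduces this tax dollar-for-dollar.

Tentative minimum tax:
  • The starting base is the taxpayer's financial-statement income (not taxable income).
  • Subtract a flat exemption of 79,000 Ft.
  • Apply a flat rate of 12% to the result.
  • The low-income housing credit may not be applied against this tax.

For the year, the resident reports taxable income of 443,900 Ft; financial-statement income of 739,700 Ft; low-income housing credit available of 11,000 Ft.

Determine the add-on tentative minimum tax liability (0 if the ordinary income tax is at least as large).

Tentative minimum tax:
  Base (financial-statement income): 739,700 Ft
  Less exemption 79,000 Ft → base 660,700 Ft
  660,700 Ft × 12% = 79,284 Ft

Ordinary income tax:
  111,000 Ft × 8% = 8,880 Ft
  63,000 Ft × 15% = 9,450 Ft
  269,900 Ft × 19% = 51,281 Ft
  → 69,611 Ft
  Less low-income housing credit 11,000 Ft → 58,611 Ft

Excess of tentative minimum tax over ordinary income tax: 79,284 Ft − 58,611 Ft = 20,673 Ft.

20,673 Ft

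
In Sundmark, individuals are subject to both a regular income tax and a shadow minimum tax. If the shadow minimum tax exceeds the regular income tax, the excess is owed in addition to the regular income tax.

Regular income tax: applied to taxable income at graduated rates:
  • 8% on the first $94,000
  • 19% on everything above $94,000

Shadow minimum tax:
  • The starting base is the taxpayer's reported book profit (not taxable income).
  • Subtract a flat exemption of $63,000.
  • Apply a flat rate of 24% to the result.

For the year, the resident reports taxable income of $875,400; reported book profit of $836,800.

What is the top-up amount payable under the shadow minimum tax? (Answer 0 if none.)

$29,726

Regular income tax:
  $94,000 × 8% = $7,520
  $781,400 × 19% = $148,466
  → $155,986

Shadow minimum tax:
  Base (reported book profit): $836,800
  Less exemption $63,000 → base $773,800
  $773,800 × 24% = $185,712

Excess of shadow minimum tax over regular income tax: $185,712 − $155,986 = $29,726.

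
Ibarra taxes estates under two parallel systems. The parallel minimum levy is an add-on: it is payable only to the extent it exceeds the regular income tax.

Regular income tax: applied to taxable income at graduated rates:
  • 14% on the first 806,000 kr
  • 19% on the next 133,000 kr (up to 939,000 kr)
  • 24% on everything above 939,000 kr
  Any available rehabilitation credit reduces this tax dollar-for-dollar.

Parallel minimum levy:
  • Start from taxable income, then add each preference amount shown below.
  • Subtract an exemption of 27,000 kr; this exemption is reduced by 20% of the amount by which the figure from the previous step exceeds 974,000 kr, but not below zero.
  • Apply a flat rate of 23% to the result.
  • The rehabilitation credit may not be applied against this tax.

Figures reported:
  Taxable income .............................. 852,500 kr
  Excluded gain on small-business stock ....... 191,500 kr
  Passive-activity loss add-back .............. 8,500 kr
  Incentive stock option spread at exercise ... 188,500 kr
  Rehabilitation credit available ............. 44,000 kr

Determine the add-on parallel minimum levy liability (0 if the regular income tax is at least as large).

207,755 kr

Regular income tax:
  806,000 kr × 14% = 112,840 kr
  46,500 kr × 19% = 8,835 kr
  → 121,675 kr
  Less rehabilitation credit 44,000 kr → 77,675 kr

Parallel minimum levy:
  Adjusted income: 852,500 kr + 191,500 kr + 8,500 kr + 188,500 kr = 1,241,000 kr
  Exemption: 20% × (1,241,000 kr − 974,000 kr) = 53,400 kr ≥ 27,000 kr, so the exemption is fully phased out
  Base: 1,241,000 kr − 0 kr = 1,241,000 kr
  1,241,000 kr × 23% = 285,430 kr

Excess of parallel minimum levy over regular income tax: 285,430 kr − 77,675 kr = 207,755 kr.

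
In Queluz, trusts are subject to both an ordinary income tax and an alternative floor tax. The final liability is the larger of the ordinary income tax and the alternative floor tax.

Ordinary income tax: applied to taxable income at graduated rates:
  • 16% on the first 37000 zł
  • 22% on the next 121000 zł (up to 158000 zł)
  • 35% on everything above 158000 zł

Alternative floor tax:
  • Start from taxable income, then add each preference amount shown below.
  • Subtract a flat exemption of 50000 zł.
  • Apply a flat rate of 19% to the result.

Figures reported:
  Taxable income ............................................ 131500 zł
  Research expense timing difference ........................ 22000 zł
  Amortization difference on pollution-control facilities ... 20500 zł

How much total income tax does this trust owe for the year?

26710 zł

Alternative floor tax:
  Adjusted income: 131500 zł + 22000 zł + 20500 zł = 174000 zł
  Less exemption 50000 zł → base 124000 zł
  124000 zł × 19% = 23560 zł

Ordinary income tax:
  37000 zł × 16% = 5920 zł
  94500 zł × 22% = 20790 zł
  → 26710 zł

26710 zł > 23560 zł, so the ordinary income tax governs.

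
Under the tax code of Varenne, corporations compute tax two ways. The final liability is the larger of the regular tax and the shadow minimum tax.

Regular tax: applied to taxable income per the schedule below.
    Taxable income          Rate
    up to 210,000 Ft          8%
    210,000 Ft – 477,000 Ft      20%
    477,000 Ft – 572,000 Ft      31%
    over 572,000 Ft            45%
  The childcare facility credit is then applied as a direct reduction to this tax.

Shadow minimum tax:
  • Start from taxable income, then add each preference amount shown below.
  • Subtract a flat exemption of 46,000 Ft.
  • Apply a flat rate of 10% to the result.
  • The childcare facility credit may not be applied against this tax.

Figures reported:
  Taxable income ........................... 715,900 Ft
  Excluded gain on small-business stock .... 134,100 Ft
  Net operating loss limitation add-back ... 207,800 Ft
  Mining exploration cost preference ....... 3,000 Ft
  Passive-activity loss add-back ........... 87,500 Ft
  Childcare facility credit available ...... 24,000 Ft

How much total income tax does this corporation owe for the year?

Shadow minimum tax:
  Adjusted income: 715,900 Ft + 134,100 Ft + 207,800 Ft + 3,000 Ft + 87,500 Ft = 1,148,300 Ft
  Less exemption 46,000 Ft → base 1,102,300 Ft
  1,102,300 Ft × 10% = 110,230 Ft

Regular tax:
  210,000 Ft × 8% = 16,800 Ft
  267,000 Ft × 20% = 53,400 Ft
  95,000 Ft × 31% = 29,450 Ft
  143,900 Ft × 45% = 64,755 Ft
  → 164,405 Ft
  Less childcare facility credit 24,000 Ft → 140,405 Ft

140,405 Ft > 110,230 Ft, so the regular tax governs.

140,405 Ft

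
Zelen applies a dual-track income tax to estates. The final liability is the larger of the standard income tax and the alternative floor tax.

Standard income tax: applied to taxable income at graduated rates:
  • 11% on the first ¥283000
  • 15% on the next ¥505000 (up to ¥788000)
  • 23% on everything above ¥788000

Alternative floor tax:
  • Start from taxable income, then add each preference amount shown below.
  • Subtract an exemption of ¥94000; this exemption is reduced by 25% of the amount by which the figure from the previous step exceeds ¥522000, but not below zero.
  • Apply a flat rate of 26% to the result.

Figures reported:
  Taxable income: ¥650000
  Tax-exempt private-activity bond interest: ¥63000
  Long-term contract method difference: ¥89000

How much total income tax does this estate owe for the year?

Alternative floor tax:
  Adjusted income: ¥650000 + ¥63000 + ¥89000 = ¥802000
  Exemption: ¥94000 − 25% × (¥802000 − ¥522000) = ¥94000 − ¥70000 = ¥24000
  Base: ¥802000 − ¥24000 = ¥778000
  ¥778000 × 26% = ¥202280

Standard income tax:
  ¥283000 × 11% = ¥31130
  ¥367000 × 15% = ¥55050
  → ¥86180

¥202280 > ¥86180, so the alternative floor tax is the binding amount.

¥202280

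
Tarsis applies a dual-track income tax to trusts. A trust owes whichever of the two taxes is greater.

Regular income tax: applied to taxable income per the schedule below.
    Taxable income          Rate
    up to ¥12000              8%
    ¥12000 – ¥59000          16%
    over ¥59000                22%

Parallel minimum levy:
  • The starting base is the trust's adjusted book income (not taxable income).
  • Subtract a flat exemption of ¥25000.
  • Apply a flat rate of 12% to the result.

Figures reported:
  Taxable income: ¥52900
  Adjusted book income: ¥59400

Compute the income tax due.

Regular income tax:
  ¥12000 × 8% = ¥960
  ¥40900 × 16% = ¥6544
  → ¥7504

Parallel minimum levy:
  Base (adjusted book income): ¥59400
  Less exemption ¥25000 → base ¥34400
  ¥34400 × 12% = ¥4128

¥7504 > ¥4128, so the regular income tax governs.

¥7504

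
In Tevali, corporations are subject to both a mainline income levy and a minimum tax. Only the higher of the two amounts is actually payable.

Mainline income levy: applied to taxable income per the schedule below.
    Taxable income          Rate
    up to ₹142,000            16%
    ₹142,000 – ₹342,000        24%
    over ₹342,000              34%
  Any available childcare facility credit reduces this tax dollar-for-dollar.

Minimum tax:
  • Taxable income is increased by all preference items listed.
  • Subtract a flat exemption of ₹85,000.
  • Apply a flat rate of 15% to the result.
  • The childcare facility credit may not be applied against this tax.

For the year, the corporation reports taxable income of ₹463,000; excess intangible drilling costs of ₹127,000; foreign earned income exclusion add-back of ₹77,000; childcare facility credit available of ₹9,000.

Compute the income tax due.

₹102,860

Mainline income levy:
  ₹142,000 × 16% = ₹22,720
  ₹200,000 × 24% = ₹48,000
  ₹121,000 × 34% = ₹41,140
  → ₹111,860
  Less childcare facility credit ₹9,000 → ₹102,860

Minimum tax:
  Adjusted income: ₹463,000 + ₹127,000 + ₹77,000 = ₹667,000
  Less exemption ₹85,000 → base ₹582,000
  ₹582,000 × 15% = ₹87,300

₹102,860 > ₹87,300, so the mainline income levy governs.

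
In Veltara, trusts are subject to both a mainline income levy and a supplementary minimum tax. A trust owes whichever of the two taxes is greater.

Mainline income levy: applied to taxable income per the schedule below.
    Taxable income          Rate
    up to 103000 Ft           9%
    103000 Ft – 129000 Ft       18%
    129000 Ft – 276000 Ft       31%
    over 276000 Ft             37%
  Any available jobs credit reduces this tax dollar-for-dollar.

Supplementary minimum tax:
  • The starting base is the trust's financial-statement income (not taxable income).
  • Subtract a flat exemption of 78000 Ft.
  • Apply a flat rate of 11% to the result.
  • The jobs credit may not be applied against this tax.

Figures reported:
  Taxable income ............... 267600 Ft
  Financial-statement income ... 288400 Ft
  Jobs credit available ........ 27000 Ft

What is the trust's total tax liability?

Supplementary minimum tax:
  Base (financial-statement income): 288400 Ft
  Less exemption 78000 Ft → base 210400 Ft
  210400 Ft × 11% = 23144 Ft

Mainline income levy:
  103000 Ft × 9% = 9270 Ft
  26000 Ft × 18% = 4680 Ft
  138600 Ft × 31% = 42966 Ft
  → 56916 Ft
  Less jobs credit 27000 Ft → 29916 Ft

29916 Ft > 23144 Ft, so the mainline income levy governs.

29916 Ft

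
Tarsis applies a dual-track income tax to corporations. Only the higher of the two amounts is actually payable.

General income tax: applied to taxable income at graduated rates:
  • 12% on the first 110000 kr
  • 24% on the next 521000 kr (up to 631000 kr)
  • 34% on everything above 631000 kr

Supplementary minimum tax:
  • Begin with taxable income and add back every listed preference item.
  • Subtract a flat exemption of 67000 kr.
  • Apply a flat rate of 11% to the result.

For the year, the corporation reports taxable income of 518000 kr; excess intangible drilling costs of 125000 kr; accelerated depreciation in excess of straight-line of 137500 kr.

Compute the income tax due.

General income tax:
  110000 kr × 12% = 13200 kr
  408000 kr × 24% = 97920 kr
  → 111120 kr

Supplementary minimum tax:
  Adjusted income: 518000 kr + 125000 kr + 137500 kr = 780500 kr
  Less exemption 67000 kr → base 713500 kr
  713500 kr × 11% = 78485 kr

111120 kr > 78485 kr, so the general income tax governs.

111120 kr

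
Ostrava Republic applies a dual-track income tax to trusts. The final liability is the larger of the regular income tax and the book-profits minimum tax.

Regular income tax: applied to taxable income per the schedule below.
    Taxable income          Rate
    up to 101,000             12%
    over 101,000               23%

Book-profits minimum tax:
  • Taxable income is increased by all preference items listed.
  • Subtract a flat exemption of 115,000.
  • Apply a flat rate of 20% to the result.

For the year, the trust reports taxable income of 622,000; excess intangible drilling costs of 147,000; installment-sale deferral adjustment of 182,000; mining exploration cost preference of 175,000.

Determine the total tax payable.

202,200

Book-profits minimum tax:
  Adjusted income: 622,000 + 147,000 + 182,000 + 175,000 = 1,126,000
  Less exemption 115,000 → base 1,011,000
  1,011,000 × 20% = 202,200

Regular income tax:
  101,000 × 12% = 12,120
  521,000 × 23% = 119,830
  → 131,950

202,200 > 131,950, so the book-profits minimum tax is the binding amount.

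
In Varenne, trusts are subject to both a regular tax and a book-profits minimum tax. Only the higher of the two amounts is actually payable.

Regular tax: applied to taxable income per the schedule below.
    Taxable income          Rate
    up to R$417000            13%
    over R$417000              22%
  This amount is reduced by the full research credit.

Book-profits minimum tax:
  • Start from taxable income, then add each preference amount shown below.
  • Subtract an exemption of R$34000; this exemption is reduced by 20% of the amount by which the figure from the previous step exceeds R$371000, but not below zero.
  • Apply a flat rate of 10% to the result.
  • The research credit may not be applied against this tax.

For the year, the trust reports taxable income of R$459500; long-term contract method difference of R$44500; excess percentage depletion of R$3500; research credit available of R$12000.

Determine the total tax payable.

R$51560

Book-profits minimum tax:
  Adjusted income: R$459500 + R$44500 + R$3500 = R$507500
  Exemption: R$34000 − 20% × (R$507500 − R$371000) = R$34000 − R$27300 = R$6700
  Base: R$507500 − R$6700 = R$500800
  R$500800 × 10% = R$50080

Regular tax:
  R$417000 × 13% = R$54210
  R$42500 × 22% = R$9350
  → R$63560
  Less research credit R$12000 → R$51560

R$51560 > R$50080, so the regular tax governs.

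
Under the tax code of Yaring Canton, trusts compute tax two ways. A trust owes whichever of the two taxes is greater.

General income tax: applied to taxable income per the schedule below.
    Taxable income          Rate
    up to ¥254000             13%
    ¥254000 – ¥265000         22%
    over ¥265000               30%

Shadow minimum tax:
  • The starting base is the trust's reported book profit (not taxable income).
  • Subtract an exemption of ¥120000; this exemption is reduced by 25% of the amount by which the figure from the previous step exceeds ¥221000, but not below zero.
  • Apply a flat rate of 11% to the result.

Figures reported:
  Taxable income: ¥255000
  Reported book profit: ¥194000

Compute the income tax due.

¥33240

General income tax:
  ¥254000 × 13% = ¥33020
  ¥1000 × 22% = ¥220
  → ¥33240

Shadow minimum tax:
  Base (reported book profit): ¥194000
  Exemption: ¥194000 ≤ ¥221000, so full ¥120000 applies
  Base: ¥194000 − ¥120000 = ¥74000
  ¥74000 × 11% = ¥8140

¥33240 > ¥8140, so the general income tax governs.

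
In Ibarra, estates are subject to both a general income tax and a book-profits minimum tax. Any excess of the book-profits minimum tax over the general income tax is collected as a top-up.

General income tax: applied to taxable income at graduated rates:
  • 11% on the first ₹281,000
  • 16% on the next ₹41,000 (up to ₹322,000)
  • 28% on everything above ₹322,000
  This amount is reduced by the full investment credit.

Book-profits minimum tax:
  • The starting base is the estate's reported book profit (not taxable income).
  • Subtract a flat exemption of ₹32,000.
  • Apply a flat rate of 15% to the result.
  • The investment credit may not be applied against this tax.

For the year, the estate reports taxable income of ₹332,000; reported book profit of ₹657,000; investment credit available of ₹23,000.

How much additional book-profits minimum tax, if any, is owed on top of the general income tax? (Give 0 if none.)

₹76,480

General income tax:
  ₹281,000 × 11% = ₹30,910
  ₹41,000 × 16% = ₹6,560
  ₹10,000 × 28% = ₹2,800
  → ₹40,270
  Less investment credit ₹23,000 → ₹17,270

Book-profits minimum tax:
  Base (reported book profit): ₹657,000
  Less exemption ₹32,000 → base ₹625,000
  ₹625,000 × 15% = ₹93,750

Excess of book-profits minimum tax over general income tax: ₹93,750 − ₹17,270 = ₹76,480.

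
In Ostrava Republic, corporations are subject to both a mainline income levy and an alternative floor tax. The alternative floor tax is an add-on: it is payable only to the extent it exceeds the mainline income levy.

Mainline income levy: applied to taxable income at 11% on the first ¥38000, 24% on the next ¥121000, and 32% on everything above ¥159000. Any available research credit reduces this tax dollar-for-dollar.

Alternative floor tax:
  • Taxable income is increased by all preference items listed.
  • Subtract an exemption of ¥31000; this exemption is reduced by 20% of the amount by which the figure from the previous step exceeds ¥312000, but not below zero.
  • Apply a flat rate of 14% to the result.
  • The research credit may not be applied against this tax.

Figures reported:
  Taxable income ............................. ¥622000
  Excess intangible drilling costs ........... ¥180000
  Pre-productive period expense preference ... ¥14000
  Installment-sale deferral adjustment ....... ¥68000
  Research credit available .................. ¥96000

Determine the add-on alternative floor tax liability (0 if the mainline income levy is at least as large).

Mainline income levy:
  ¥38000 × 11% = ¥4180
  ¥121000 × 24% = ¥29040
  ¥463000 × 32% = ¥148160
  → ¥181380
  Less research credit ¥96000 → ¥85380

Alternative floor tax:
  Adjusted income: ¥622000 + ¥180000 + ¥14000 + ¥68000 = ¥884000
  Exemption: 20% × (¥884000 − ¥312000) = ¥114400 ≥ ¥31000, so the exemption is fully phased out
  Base: ¥884000 − ¥0 = ¥884000
  ¥884000 × 14% = ¥123760

Excess of alternative floor tax over mainline income levy: ¥123760 − ¥85380 = ¥38380.

¥38380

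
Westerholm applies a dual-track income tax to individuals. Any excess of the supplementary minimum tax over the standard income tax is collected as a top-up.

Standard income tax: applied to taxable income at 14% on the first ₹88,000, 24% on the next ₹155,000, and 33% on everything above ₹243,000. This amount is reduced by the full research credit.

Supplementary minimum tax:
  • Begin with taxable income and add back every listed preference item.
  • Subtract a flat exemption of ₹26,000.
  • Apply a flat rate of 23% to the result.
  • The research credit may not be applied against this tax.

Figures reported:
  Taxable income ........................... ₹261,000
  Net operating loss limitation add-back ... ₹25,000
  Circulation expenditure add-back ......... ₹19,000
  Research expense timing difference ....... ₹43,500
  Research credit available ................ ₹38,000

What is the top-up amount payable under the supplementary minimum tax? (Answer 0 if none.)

Supplementary minimum tax:
  Adjusted income: ₹261,000 + ₹25,000 + ₹19,000 + ₹43,500 = ₹348,500
  Less exemption ₹26,000 → base ₹322,500
  ₹322,500 × 23% = ₹74,175

Standard income tax:
  ₹88,000 × 14% = ₹12,320
  ₹155,000 × 24% = ₹37,200
  ₹18,000 × 33% = ₹5,940
  → ₹55,460
  Less research credit ₹38,000 → ₹17,460

Excess of supplementary minimum tax over standard income tax: ₹74,175 − ₹17,460 = ₹56,715.

₹56,715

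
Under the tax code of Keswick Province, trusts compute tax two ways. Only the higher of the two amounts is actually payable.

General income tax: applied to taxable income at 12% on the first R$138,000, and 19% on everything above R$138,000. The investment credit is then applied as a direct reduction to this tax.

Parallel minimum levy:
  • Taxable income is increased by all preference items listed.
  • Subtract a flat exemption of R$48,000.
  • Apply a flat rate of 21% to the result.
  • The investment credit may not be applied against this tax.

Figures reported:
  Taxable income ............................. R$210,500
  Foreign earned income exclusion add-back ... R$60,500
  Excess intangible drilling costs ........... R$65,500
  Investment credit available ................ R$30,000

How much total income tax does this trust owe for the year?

R$60,585

Parallel minimum levy:
  Adjusted income: R$210,500 + R$60,500 + R$65,500 = R$336,500
  Less exemption R$48,000 → base R$288,500
  R$288,500 × 21% = R$60,585

General income tax:
  R$138,000 × 12% = R$16,560
  R$72,500 × 19% = R$13,775
  → R$30,335
  Less investment credit R$30,000 → R$335

R$60,585 > R$335, so the parallel minimum levy is the binding amount.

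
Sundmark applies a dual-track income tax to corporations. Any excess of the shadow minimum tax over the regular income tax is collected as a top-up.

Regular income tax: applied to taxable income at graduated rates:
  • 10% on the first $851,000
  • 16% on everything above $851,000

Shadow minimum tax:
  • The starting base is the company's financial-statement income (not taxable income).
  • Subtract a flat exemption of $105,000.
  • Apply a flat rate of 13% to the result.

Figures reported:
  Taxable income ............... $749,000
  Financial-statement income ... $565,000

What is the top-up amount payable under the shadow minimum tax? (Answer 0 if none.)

$0

Shadow minimum tax:
  Base (financial-statement income): $565,000
  Less exemption $105,000 → base $460,000
  $460,000 × 13% = $59,800

Regular income tax:
  $749,000 × 10% = $74,900

$59,800 ≤ $74,900, so no add-on is due.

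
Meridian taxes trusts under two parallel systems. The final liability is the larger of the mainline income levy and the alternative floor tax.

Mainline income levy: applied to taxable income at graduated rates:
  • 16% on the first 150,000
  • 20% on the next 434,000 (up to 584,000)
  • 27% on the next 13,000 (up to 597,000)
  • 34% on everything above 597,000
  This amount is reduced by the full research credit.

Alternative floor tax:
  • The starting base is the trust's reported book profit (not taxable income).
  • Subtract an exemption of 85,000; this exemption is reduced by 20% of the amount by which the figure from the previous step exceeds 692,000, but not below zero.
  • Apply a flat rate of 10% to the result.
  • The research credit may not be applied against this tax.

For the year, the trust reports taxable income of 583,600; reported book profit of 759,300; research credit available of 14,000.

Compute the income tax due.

Mainline income levy:
  150,000 × 16% = 24,000
  433,600 × 20% = 86,720
  → 110,720
  Less research credit 14,000 → 96,720

Alternative floor tax:
  Base (reported book profit): 759,300
  Exemption: 85,000 − 20% × (759,300 − 692,000) = 85,000 − 13,460 = 71,540
  Base: 759,300 − 71,540 = 687,760
  687,760 × 10% = 68,776

96,720 > 68,776, so the mainline income levy governs.

96,720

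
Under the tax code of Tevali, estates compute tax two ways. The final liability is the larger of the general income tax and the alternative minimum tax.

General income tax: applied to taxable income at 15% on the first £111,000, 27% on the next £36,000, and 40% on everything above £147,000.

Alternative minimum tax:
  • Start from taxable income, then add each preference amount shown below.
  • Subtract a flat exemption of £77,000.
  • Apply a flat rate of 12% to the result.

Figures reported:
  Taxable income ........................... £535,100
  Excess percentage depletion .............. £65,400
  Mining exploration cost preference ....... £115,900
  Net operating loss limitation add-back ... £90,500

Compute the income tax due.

Alternative minimum tax:
  Adjusted income: £535,100 + £65,400 + £115,900 + £90,500 = £806,900
  Less exemption £77,000 → base £729,900
  £729,900 × 12% = £87,588

General income tax:
  £111,000 × 15% = £16,650
  £36,000 × 27% = £9,720
  £388,100 × 40% = £155,240
  → £181,610

£181,610 > £87,588, so the general income tax governs.

£181,610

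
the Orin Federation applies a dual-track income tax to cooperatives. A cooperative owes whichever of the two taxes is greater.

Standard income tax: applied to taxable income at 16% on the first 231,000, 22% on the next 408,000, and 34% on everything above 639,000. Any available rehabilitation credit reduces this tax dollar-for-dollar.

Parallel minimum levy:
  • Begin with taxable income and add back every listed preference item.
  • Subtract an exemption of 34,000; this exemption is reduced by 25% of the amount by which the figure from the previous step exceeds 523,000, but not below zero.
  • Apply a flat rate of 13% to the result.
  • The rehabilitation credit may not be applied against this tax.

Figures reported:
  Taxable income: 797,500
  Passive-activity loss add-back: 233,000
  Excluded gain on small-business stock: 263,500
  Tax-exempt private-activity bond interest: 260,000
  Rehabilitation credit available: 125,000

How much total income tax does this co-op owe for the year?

Parallel minimum levy:
  Adjusted income: 797,500 + 233,000 + 263,500 + 260,000 = 1,554,000
  Exemption: 25% × (1,554,000 − 523,000) = 257,750 ≥ 34,000, so the exemption is fully phased out
  Base: 1,554,000 − 0 = 1,554,000
  1,554,000 × 13% = 202,020

Standard income tax:
  231,000 × 16% = 36,960
  408,000 × 22% = 89,760
  158,500 × 34% = 53,890
  → 180,610
  Less rehabilitation credit 125,000 → 55,610

202,020 > 55,610, so the parallel minimum levy is the binding amount.

202,020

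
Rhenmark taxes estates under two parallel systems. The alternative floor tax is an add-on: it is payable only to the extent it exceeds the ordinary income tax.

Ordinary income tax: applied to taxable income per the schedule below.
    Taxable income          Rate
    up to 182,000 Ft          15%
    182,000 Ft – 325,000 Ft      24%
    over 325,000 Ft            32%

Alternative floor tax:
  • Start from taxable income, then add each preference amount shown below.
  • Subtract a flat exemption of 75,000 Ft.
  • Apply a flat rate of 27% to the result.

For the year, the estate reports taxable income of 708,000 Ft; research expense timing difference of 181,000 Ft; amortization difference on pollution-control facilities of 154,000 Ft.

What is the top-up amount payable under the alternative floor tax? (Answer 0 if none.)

Alternative floor tax:
  Adjusted income: 708,000 Ft + 181,000 Ft + 154,000 Ft = 1,043,000 Ft
  Less exemption 75,000 Ft → base 968,000 Ft
  968,000 Ft × 27% = 261,360 Ft

Ordinary income tax:
  182,000 Ft × 15% = 27,300 Ft
  143,000 Ft × 24% = 34,320 Ft
  383,000 Ft × 32% = 122,560 Ft
  → 184,180 Ft

Excess of alternative floor tax over ordinary income tax: 261,360 Ft − 184,180 Ft = 77,180 Ft.

77,180 Ft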